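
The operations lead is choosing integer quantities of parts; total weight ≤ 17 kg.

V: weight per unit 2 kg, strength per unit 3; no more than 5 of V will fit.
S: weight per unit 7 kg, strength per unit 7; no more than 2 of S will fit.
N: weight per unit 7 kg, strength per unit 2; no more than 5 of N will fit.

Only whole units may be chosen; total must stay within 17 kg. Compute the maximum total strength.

22

Take 5×V and 1×S: weight 17 ≤ 17, strength 5·3 + 1·7 = 22.
V has the best ratio (3/2) and is taken to its limit of 5; remaining capacity is filled optimally with the others.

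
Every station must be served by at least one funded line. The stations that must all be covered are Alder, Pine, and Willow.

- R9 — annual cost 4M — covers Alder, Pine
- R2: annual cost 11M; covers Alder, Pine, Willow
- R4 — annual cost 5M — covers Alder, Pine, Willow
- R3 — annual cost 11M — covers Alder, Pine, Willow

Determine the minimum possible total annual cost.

R4 alone covers Alder, Pine, Willow — every station.
Total annual cost: 5.
No cover costs less than 5.

5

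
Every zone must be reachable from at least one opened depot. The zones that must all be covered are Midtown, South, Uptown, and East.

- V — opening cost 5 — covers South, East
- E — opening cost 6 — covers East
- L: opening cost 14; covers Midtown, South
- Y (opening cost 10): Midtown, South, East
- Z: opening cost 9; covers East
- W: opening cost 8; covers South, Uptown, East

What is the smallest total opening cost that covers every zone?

The greedy cost-per-new-zone heuristic would pick V, W, and Y for 23, but a cheaper cover exists.
Choose Y and W: together they cover Midtown, South, Uptown, East — every zone.
Total opening cost: 10 + 8 = 18.
No cover costs less than 18.

18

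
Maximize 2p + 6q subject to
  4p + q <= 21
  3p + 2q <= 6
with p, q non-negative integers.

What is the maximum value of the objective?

18

(p,q)=(0,3): 4·0+1·3=3≤21, 3·0+2·3=6≤6, objective 18.
(p,q)=(0,2): 4·0+1·2=2≤21, 3·0+2·2=4≤6, objective 12.
Maximum is 18 at (p,q)=(0,3).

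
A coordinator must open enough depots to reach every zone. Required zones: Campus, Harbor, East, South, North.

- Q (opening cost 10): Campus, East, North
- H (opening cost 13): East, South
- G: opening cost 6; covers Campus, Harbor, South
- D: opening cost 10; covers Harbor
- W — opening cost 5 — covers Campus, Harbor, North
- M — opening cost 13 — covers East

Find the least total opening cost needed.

The greedy cost-per-new-zone heuristic would pick W, G, and Q for 21, but a cheaper cover exists.
Choose Q and G: together they cover Campus, Harbor, East, South, North — every zone.
Total opening cost: 10 + 6 = 16.
No cover costs less than 16.

16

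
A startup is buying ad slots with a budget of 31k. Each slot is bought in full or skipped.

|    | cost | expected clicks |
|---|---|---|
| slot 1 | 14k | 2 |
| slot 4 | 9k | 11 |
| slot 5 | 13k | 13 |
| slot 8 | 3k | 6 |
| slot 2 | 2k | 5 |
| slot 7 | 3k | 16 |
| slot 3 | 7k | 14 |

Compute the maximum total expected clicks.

Allowing fractional choices, the relaxed optimum would be about 59.0, but ad slots are indivisible.
slot 5 + slot 8 + slot 2 + slot 7 + slot 3: cost 13 + 3 + 2 + 3 + 7 = 28 ≤ 31, expected clicks 13 + 6 + 5 + 16 + 14 = 54.
slot 4 + slot 8 + slot 2 + slot 7 + slot 3: cost 9 + 3 + 2 + 3 + 7 = 24 ≤ 31, expected clicks 11 + 6 + 5 + 16 + 14 = 52.
slot 4 + slot 5 + slot 8 + slot 2 + slot 7: cost 9 + 13 + 3 + 2 + 3 = 30 ≤ 31, expected clicks 11 + 13 + 6 + 5 + 16 = 51.
Best is slot 5, slot 8, slot 2, slot 7, and slot 3 with total expected clicks 54.

54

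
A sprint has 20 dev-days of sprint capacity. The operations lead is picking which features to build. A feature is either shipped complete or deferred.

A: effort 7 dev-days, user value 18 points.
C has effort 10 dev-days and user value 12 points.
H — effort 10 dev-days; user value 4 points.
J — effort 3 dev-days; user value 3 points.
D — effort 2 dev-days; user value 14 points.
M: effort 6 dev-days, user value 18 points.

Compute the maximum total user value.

Treat it as a binary knapsack problem.
Take A, J, D, and M: effort 7 + 3 + 2 + 6 = 18 ≤ 20, user value 18 + 3 + 14 + 18 = 53.
No other feasible combination does better.

53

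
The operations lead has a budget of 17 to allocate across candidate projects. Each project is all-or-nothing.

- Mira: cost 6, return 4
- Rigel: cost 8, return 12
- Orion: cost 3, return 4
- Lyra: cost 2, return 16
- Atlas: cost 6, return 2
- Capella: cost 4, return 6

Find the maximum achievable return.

Rigel + Lyra + Capella: cost 8 + 2 + 4 = 14 ≤ 17, return 12 + 16 + 6 = 34.
Rigel + Orion + Lyra: cost 8 + 3 + 2 = 13 ≤ 17, return 12 + 4 + 16 = 32.
Rigel + Orion + Lyra + Capella: cost 8 + 3 + 2 + 4 = 17 ≤ 17, return 12 + 4 + 16 + 6 = 38.
Best is Rigel, Orion, Lyra, and Capella with total return 38.

38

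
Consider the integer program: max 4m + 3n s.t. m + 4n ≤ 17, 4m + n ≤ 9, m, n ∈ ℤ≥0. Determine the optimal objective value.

The continuous relaxation peaks at (1.27, 3.93) with value 16.87; rounding to a feasible lattice point costs some objective.
(m,n)=(1,4) is feasible, giving 16.
(m,n)=(1,3) is feasible, giving 13.
(m,n)=(0,4) is feasible, giving 12.
No feasible integer point exceeds 16.

16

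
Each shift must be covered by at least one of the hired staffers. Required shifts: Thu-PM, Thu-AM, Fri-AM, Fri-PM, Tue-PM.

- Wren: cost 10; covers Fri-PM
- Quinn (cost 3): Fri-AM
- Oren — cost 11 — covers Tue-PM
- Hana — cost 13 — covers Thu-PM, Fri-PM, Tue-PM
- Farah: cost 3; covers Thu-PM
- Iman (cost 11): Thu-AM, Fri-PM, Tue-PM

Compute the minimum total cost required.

This is a weighted set-cover instance.
Choose Quinn, Farah, and Iman: together they cover Thu-PM, Thu-AM, Fri-AM, Fri-PM, Tue-PM — every shift.
Total cost: 3 + 3 + 11 = 17.
No cover costs less than 17.

17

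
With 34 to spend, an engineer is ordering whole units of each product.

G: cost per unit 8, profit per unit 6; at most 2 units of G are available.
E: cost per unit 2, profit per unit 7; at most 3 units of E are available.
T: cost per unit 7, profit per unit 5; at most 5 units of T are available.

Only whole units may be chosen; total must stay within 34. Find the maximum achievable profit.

E has the best ratio (7/2); taking only E gives at most 3×7 = 21 (stopped by the supply cap of 3).
Mixing does better — 3×E and 4×T: cost 34 ≤ 34, profit 3·7 + 4·5 = 41.

41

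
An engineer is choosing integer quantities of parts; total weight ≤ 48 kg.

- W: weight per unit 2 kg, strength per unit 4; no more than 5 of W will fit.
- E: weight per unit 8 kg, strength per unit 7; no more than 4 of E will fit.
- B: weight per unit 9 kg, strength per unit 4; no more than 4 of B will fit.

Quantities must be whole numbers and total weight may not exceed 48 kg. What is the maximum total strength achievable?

48

Take 5×W and 4×E: weight 42 ≤ 48, strength 5·4 + 4·7 = 48.
W has the best ratio (4/2) and is taken to its limit of 5; remaining capacity is filled optimally with the others.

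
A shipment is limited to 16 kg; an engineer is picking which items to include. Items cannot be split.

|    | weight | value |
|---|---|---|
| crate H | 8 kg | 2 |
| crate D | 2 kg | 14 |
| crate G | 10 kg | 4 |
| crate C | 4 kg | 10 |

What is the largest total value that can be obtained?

28

crate D + crate G + crate C: weight 2 + 10 + 4 = 16 ≤ 16, value 14 + 4 + 10 = 28.
crate D + crate C: weight 2 + 4 = 6 ≤ 16, value 14 + 10 = 24.
crate H + crate D + crate C: weight 8 + 2 + 4 = 14 ≤ 16, value 2 + 14 + 10 = 26.
Best is crate D, crate G, and crate C with total value 28.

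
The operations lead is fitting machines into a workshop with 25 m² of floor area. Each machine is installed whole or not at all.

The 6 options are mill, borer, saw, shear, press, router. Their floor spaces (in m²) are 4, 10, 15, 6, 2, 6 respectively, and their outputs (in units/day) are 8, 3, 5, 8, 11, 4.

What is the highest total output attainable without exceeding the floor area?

This is an integer program with binary decision variables.
Allowing fractional choices, the relaxed optimum would be about 33.3, but machines are indivisible.
mill + shear + press + router: floor space 4 + 6 + 2 + 6 = 18 ≤ 25, output 8 + 8 + 11 + 4 = 31.
mill + borer + shear + press: floor space 4 + 10 + 6 + 2 = 22 ≤ 25, output 8 + 3 + 8 + 11 = 30.
Best is mill, shear, press, and router with total output 31.

31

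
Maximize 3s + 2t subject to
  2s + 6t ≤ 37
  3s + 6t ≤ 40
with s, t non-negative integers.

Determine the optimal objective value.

(s,t)=(13,0) is feasible, giving 39.
(s,t)=(12,0) is feasible, giving 36.
The best lattice point is (13,0), giving 39.

39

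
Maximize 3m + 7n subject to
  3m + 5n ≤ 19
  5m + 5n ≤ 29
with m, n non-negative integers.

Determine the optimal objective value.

(m,n)=(1,3) is feasible, giving 24.
(m,n)=(0,3) is feasible, giving 21.
(m,n)=(2,2) is feasible, giving 20.
The best lattice point is (1,3), giving 24.

24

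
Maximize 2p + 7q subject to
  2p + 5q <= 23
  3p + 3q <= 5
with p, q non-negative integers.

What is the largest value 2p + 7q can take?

7

The continuous relaxation peaks at (0, 1.67) with value 11.67; rounding to a feasible lattice point costs some objective.
(p,q)=(0,1): 2·0+5·1=5≤23, 3·0+3·1=3≤5, objective 7.
(p,q)=(1,0): 2·1+5·0=2≤23, 3·1+3·0=3≤5, objective 2.
No feasible integer point exceeds 7.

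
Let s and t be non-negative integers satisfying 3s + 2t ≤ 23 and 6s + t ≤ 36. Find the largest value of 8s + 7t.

(s,t)=(1,10): 3·1+2·10=23≤23, 6·1+1·10=16≤36, objective 78.
(s,t)=(0,11): 3·0+2·11=22≤23, 6·0+1·11=11≤36, objective 77.
(s,t)=(1,9): 3·1+2·9=21≤23, 6·1+1·9=15≤36, objective 71.
The best lattice point is (1,10), giving 78.

78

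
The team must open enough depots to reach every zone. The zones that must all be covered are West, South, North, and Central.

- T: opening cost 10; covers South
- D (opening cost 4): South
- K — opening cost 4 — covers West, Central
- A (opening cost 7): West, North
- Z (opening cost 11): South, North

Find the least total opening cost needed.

15

Choose D, K, and A: together they cover West, South, North, Central — every zone.
Total opening cost: 4 + 4 + 7 = 15.
No cover costs less than 15.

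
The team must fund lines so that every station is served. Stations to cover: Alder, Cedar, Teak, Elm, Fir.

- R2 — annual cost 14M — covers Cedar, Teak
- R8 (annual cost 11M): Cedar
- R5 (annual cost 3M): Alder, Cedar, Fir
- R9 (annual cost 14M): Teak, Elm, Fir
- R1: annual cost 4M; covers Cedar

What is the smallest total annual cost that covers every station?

This is a weighted set-cover instance.
Choose R5 and R9: together they cover Alder, Cedar, Teak, Elm, Fir — every station.
Total annual cost: 3 + 14 = 17.

17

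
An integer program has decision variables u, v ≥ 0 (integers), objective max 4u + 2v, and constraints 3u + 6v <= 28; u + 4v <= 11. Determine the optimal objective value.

36

Relaxing integrality, the LP optimum is 37.33 at (u,v) = (9.33, 0), which is not an integer point.
(u,v)=(9,0): 3·9+6·0=27≤28, 1·9+4·0=9≤11, objective 36.
(u,v)=(8,0): 3·8+6·0=24≤28, 1·8+4·0=8≤11, objective 32.
No feasible integer point exceeds 36.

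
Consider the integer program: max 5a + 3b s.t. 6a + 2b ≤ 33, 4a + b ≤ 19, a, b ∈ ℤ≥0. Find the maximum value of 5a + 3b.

(a,b)=(0,16) is feasible, giving 48.
(a,b)=(0,15) is feasible, giving 45.
Maximum is 48 at (a,b)=(0,16).

48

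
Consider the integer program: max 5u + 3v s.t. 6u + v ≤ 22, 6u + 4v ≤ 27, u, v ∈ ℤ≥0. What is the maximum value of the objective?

21

The continuous relaxation peaks at (3.39, 1.67) with value 21.94; rounding to a feasible lattice point costs some objective.
(u,v)=(3,2): 6·3+1·2=20≤22, 6·3+4·2=26≤27, objective 21.
(u,v)=(2,3): 6·2+1·3=15≤22, 6·2+4·3=24≤27, objective 19.
Maximum is 21 at (u,v)=(3,2).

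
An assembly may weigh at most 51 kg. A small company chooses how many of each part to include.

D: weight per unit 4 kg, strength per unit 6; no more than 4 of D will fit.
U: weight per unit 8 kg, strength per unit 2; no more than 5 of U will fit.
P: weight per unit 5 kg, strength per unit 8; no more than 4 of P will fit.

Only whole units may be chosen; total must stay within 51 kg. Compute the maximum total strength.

58

4×D, 1×U, and 4×P: weight 44 ≤ 51, strength 4·6 + 1·2 + 4·8 = 58.
4×D and 4×P: weight 36 ≤ 51, strength 4·6 + 4·8 = 56.
Best is 58.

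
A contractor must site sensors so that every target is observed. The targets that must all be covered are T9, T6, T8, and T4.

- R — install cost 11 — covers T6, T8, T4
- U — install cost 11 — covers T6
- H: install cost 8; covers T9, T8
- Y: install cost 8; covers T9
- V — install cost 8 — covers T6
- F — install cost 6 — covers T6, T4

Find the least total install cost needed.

This is a weighted set-cover instance.
Choose H and F: together they cover T9, T6, T8, T4 — every target.
Total install cost: 8 + 6 = 14.
No cover costs less than 14.

14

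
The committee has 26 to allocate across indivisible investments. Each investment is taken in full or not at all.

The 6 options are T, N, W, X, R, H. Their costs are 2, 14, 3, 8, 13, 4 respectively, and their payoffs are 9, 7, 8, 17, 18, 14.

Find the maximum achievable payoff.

Take T, W, X, and R: cost 2 + 3 + 8 + 13 = 26 ≤ 26, payoff 9 + 8 + 17 + 18 = 52.
No other feasible combination does better.

52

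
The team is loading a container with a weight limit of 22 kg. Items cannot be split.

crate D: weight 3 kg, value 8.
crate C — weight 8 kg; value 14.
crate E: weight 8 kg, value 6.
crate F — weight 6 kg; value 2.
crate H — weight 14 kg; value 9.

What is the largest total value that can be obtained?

Treat it as a binary knapsack problem.
crate D + crate C + crate F: weight 3 + 8 + 6 = 17 ≤ 22, value 8 + 14 + 2 = 24.
crate D + crate C + crate E: weight 3 + 8 + 8 = 19 ≤ 22, value 8 + 14 + 6 = 28.
Best is crate D, crate C, and crate E with total value 28.

28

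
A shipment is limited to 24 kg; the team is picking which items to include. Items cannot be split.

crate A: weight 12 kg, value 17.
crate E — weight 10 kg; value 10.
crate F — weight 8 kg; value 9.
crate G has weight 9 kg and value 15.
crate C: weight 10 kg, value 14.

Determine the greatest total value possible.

Take crate A and crate G: weight 12 + 9 = 21 ≤ 24, value 17 + 15 = 32.
No other feasible combination does better.

32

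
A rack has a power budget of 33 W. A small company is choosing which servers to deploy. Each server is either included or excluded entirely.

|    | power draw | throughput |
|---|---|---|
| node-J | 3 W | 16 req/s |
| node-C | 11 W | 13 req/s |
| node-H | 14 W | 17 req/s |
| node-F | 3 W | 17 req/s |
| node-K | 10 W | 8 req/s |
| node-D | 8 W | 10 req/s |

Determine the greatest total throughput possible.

Treat it as a binary knapsack problem.
node-J + node-H + node-F + node-K: power draw 3 + 14 + 3 + 10 = 30 ≤ 33, throughput 16 + 17 + 17 + 8 = 58.
node-J + node-H + node-F + node-D: power draw 3 + 14 + 3 + 8 = 28 ≤ 33, throughput 16 + 17 + 17 + 10 = 60.
node-J + node-C + node-H + node-F: power draw 3 + 11 + 14 + 3 = 31 ≤ 33, throughput 16 + 13 + 17 + 17 = 63.
Best is node-J, node-C, node-H, and node-F with total throughput 63.

63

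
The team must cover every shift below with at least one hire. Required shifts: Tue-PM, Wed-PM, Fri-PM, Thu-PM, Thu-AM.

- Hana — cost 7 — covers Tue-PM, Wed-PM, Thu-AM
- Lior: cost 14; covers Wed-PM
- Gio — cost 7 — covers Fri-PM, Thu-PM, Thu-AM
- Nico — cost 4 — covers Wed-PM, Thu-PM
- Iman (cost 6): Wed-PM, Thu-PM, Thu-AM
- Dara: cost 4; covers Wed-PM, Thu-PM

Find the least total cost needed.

14

The greedy cost-per-new-shift heuristic would pick Nico, Hana, and Gio for 18, but a cheaper cover exists.
Choose Hana and Gio: together they cover Tue-PM, Wed-PM, Fri-PM, Thu-PM, Thu-AM — every shift.
Total cost: 7 + 7 = 14.
No cover costs less than 14.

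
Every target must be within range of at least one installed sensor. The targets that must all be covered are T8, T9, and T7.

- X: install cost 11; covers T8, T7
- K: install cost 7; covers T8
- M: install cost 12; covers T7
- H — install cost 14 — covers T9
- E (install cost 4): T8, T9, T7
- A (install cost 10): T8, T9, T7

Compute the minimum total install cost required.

4

E alone covers T8, T9, T7 — every target.
Total install cost: 4.
No cover costs less than 4.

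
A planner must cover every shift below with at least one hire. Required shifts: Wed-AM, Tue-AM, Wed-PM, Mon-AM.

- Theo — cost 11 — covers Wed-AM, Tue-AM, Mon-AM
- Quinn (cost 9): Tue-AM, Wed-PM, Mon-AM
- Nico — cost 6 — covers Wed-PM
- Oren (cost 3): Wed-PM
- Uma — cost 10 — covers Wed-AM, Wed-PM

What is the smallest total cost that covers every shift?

Choose Theo and Oren: together they cover Wed-AM, Tue-AM, Wed-PM, Mon-AM — every shift.
Total cost: 11 + 3 = 14.

14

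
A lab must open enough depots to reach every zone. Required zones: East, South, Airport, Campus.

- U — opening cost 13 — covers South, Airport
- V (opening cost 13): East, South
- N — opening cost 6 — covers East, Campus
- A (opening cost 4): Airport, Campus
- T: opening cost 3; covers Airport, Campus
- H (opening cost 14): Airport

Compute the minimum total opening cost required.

16

This is a weighted set-cover instance.
The greedy cost-per-new-zone heuristic would pick T, N, and U for 22, but a cheaper cover exists.
Choose V and T: together they cover East, South, Airport, Campus — every zone.
Total opening cost: 13 + 3 = 16.
No cover costs less than 16.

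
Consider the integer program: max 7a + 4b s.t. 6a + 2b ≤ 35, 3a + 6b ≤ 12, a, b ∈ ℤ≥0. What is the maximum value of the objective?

28

(a,b)=(4,0): 6·4+2·0=24≤35, 3·4+6·0=12≤12, objective 28.
(a,b)=(3,0): 6·3+2·0=18≤35, 3·3+6·0=9≤12, objective 21.
No feasible integer point exceeds 28.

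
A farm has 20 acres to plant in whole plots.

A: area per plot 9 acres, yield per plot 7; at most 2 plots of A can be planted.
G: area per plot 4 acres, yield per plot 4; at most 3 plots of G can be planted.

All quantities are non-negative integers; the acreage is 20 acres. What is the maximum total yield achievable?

This is a bounded integer knapsack.
2×A: area 18 ≤ 20, yield 2·7 = 14.
1×A and 2×G: area 17 ≤ 20, yield 1·7 + 2·4 = 15.
Best is 15.

15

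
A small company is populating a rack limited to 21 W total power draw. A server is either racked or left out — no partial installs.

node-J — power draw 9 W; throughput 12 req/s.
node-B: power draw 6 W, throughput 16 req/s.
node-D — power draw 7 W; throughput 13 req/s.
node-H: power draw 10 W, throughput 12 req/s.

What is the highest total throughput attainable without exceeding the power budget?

29

Allowing fractional choices, the relaxed optimum would be about 39.7, but servers are indivisible.
node-J + node-B: power draw 9 + 6 = 15 ≤ 21, throughput 12 + 16 = 28.
node-B + node-D: power draw 6 + 7 = 13 ≤ 21, throughput 16 + 13 = 29.
Best is node-B and node-D with total throughput 29.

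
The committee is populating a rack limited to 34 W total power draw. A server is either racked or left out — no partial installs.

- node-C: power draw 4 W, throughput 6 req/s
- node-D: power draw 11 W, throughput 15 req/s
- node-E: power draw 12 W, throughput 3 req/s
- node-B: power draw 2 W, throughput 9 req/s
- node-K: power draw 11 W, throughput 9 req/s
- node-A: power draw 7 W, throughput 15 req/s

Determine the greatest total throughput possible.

48

Allowing fractional choices, the relaxed optimum would be about 53.2, but servers are indivisible.
node-C + node-D + node-K + node-A: power draw 4 + 11 + 11 + 7 = 33 ≤ 34, throughput 6 + 15 + 9 + 15 = 45.
node-D + node-B + node-K + node-A: power draw 11 + 2 + 11 + 7 = 31 ≤ 34, throughput 15 + 9 + 9 + 15 = 48.
node-C + node-D + node-B + node-A: power draw 4 + 11 + 2 + 7 = 24 ≤ 34, throughput 6 + 15 + 9 + 15 = 45.
Best is node-D, node-B, node-K, and node-A with total throughput 48.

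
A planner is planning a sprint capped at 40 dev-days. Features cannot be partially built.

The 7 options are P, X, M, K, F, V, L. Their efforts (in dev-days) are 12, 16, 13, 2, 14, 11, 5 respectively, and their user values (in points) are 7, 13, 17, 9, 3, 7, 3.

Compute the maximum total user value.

This is an integer program with binary decision variables.
Allowing fractional choices, the relaxed optimum would be about 44.7, but features are indivisible.
P + M + K + V: effort 12 + 13 + 2 + 11 = 38 ≤ 40, user value 7 + 17 + 9 + 7 = 40.
X + M + K + L: effort 16 + 13 + 2 + 5 = 36 ≤ 40, user value 13 + 17 + 9 + 3 = 42.
Best is X, M, K, and L with total user value 42.

42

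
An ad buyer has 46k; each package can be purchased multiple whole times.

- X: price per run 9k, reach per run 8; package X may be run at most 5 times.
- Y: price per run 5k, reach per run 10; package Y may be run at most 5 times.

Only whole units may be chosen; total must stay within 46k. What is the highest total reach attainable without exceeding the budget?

66

Take 2×X and 5×Y: price 43 ≤ 46, reach 2·8 + 5·10 = 66.
Y has the best ratio (10/5) and is taken to its limit of 5; remaining capacity is filled optimally with the others.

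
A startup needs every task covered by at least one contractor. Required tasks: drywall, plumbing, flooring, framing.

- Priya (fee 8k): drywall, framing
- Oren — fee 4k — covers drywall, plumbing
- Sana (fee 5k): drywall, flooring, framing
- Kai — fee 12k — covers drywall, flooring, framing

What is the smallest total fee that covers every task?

9

Choose Oren and Sana: together they cover drywall, plumbing, flooring, framing — every task.
Total fee: 4 + 5 = 9.
No cover costs less than 9.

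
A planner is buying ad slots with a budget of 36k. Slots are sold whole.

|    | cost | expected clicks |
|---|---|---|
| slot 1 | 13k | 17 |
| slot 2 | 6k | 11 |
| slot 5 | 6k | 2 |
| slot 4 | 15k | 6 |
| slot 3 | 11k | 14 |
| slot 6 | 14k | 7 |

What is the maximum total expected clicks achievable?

44

This is a 0-1 knapsack instance.
slot 1 + slot 2 + slot 6: cost 13 + 6 + 14 = 33 ≤ 36, expected clicks 17 + 11 + 7 = 35.
slot 1 + slot 2 + slot 3: cost 13 + 6 + 11 = 30 ≤ 36, expected clicks 17 + 11 + 14 = 42.
slot 1 + slot 2 + slot 5 + slot 3: cost 13 + 6 + 6 + 11 = 36 ≤ 36, expected clicks 17 + 11 + 2 + 14 = 44.
Best is slot 1, slot 2, slot 5, and slot 3 with total expected clicks 44.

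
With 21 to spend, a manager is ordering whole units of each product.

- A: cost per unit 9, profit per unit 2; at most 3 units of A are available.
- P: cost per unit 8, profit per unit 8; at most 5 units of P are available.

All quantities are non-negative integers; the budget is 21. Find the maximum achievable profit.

Take 2×P: cost 16 ≤ 21, profit 2·8 = 16.
No other integer combination yields more.

16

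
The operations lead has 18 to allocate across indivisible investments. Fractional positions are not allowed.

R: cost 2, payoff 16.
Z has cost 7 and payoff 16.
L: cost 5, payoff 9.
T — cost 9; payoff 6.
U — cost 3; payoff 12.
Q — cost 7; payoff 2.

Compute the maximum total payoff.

53

Treat it as a binary knapsack problem.
R + Z + U: cost 2 + 7 + 3 = 12 ≤ 18, payoff 16 + 16 + 12 = 44.
R + Z + L + U: cost 2 + 7 + 5 + 3 = 17 ≤ 18, payoff 16 + 16 + 9 + 12 = 53.
Best is R, Z, L, and U with total payoff 53.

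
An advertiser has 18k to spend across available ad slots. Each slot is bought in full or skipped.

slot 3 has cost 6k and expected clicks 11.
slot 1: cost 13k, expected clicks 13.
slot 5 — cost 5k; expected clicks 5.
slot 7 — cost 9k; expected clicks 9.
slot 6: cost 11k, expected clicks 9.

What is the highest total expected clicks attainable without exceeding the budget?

20

Take slot 3 and slot 7: cost 6 + 9 = 15 ≤ 18, expected clicks 11 + 9 = 20.
No feasible combination exceeds this.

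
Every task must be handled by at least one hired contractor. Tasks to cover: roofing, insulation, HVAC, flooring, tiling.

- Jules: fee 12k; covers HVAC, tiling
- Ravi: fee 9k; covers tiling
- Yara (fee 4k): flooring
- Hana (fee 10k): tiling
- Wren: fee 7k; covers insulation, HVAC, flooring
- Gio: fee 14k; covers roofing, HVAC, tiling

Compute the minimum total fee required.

21

Choose Wren and Gio: together they cover roofing, insulation, HVAC, flooring, tiling — every task.
Total fee: 7 + 14 = 21.
No cover costs less than 21.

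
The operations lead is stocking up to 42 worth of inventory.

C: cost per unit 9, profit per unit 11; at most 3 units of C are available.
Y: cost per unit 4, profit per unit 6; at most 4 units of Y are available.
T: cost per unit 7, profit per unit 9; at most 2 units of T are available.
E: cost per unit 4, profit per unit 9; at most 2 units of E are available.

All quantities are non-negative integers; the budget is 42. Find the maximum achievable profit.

This is a bounded integer knapsack.
1×C, 4×Y, 1×T, and 2×E: cost 40 ≤ 42, profit 1·11 + 4·6 + 1·9 + 2·9 = 62.
2×C, 4×Y, and 2×E: cost 42 ≤ 42, profit 2·11 + 4·6 + 2·9 = 64.
Best is 64.

64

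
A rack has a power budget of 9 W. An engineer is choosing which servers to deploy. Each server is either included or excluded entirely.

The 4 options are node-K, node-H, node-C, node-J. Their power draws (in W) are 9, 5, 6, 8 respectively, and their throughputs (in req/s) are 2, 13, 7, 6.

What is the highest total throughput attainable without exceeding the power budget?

Allowing fractional choices, the relaxed optimum would be about 17.7, but servers are indivisible.
node-H: power draw 5 ≤ 9, throughput 13.
node-C: power draw 6 ≤ 9, throughput 7.
node-J: power draw 8 ≤ 9, throughput 6.
Best is node-H with total throughput 13.

13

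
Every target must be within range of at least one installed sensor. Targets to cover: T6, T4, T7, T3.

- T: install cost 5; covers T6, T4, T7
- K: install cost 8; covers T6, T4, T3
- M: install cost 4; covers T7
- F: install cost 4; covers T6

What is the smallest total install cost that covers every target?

12

Choose K and M: together they cover T6, T4, T7, T3 — every target.
Total install cost: 8 + 4 = 12.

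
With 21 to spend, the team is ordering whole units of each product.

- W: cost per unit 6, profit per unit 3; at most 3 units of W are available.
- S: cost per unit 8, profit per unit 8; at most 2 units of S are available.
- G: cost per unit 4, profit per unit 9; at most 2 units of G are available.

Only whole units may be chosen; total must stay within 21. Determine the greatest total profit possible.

26

2×S and 1×G: cost 20 ≤ 21, profit 2·8 + 1·9 = 25.
1×S and 2×G: cost 16 ≤ 21, profit 1·8 + 2·9 = 26.
Best is 26.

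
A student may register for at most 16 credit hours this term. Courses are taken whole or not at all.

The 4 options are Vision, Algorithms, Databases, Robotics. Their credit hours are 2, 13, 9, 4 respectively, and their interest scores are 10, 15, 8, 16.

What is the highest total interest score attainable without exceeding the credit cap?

34

Treat it as a binary knapsack problem.
Take Vision, Databases, and Robotics: credit hours 2 + 9 + 4 = 15 ≤ 16, interest score 10 + 8 + 16 = 34.
No other feasible combination does better.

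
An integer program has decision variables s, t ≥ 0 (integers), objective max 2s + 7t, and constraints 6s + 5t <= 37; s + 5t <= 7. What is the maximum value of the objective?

12

(s,t)=(6,0) is feasible, giving 12.
(s,t)=(5,0) is feasible, giving 10.
No feasible integer point exceeds 12.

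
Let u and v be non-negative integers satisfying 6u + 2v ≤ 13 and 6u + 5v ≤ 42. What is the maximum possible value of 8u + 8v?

The continuous relaxation peaks at (0, 6.5) with value 52.00; rounding to a feasible lattice point costs some objective.
(u,v)=(0,6) is feasible, giving 48.
(u,v)=(0,5) is feasible, giving 40.
No feasible integer point exceeds 48.

48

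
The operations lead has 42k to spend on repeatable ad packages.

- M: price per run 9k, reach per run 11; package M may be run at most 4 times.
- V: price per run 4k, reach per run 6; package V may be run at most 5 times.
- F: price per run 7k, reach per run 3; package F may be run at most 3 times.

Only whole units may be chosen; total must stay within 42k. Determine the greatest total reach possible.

52

This is a bounded integer knapsack.
2×M and 5×V: price 38 ≤ 42, reach 2·11 + 5·6 = 52.
3×M and 3×V: price 39 ≤ 42, reach 3·11 + 3·6 = 51.
Best is 52.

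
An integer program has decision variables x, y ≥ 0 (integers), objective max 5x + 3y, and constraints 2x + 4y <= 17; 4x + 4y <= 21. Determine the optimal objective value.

25

The continuous relaxation peaks at (5.25, 0) with value 26.25; rounding to a feasible lattice point costs some objective.
(x,y)=(5,0): 2·5+4·0=10≤17, 4·5+4·0=20≤21, objective 25.
(x,y)=(4,1): 2·4+4·1=12≤17, 4·4+4·1=20≤21, objective 23.
(x,y)=(4,0): 2·4+4·0=8≤17, 4·4+4·0=16≤21, objective 20.
The best lattice point is (5,0), giving 25.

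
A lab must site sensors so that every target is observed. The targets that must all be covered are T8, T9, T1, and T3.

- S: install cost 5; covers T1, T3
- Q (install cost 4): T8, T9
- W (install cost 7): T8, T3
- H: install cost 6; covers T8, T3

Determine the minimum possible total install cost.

Choose S and Q: together they cover T8, T9, T1, T3 — every target.
Total install cost: 5 + 4 = 9.
No cover costs less than 9.

9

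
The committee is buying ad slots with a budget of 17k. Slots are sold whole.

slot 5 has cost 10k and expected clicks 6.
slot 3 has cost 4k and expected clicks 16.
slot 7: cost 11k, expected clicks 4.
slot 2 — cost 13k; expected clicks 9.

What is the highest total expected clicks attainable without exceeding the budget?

Take slot 3 and slot 2: cost 4 + 13 = 17 ≤ 17, expected clicks 16 + 9 = 25.
No other feasible combination does better.

25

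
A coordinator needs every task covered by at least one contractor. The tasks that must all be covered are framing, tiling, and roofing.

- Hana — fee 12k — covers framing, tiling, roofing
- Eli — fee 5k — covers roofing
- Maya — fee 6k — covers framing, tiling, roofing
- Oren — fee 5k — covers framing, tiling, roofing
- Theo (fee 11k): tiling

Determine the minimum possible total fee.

This is a weighted set-cover instance.
Oren alone covers framing, tiling, roofing — every task.
Total fee: 5.

5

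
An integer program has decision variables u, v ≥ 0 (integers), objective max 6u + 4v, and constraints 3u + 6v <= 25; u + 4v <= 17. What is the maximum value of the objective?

48

The continuous relaxation peaks at (8.33, 0) with value 50.00; rounding to a feasible lattice point costs some objective.
(u,v)=(8,0) is feasible, giving 48.
(u,v)=(7,0) is feasible, giving 42.
No feasible integer point exceeds 48.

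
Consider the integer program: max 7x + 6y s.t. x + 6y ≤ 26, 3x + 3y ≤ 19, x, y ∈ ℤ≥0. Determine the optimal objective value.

42

Relaxing integrality, the LP optimum is 44.33 at (x,y) = (6.33, 0), which is not an integer point.
(x,y)=(6,0): 1·6+6·0=6≤26, 3·6+3·0=18≤19, objective 42.
(x,y)=(5,1): 1·5+6·1=11≤26, 3·5+3·1=18≤19, objective 41.
No feasible integer point exceeds 42.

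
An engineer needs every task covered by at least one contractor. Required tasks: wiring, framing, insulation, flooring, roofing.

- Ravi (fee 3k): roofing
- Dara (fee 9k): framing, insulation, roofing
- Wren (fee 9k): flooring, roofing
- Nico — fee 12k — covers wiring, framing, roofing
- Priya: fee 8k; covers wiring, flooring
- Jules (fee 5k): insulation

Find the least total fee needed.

The greedy cost-per-new-task heuristic would pick Ravi, Priya, and Dara for 20, but a cheaper cover exists.
Choose Dara and Priya: together they cover wiring, framing, insulation, flooring, roofing — every task.
Total fee: 9 + 8 = 17.
No cover costs less than 17.

17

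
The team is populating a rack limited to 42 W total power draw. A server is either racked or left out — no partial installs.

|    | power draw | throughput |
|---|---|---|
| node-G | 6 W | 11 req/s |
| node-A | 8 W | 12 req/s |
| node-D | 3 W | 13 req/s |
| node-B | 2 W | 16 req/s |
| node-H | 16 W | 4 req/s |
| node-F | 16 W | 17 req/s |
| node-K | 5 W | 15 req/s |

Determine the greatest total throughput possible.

84

This is a 0-1 knapsack instance.
Take node-G, node-A, node-D, node-B, node-F, and node-K: power draw 6 + 8 + 3 + 2 + 16 + 5 = 40 ≤ 42, throughput 11 + 12 + 13 + 16 + 17 + 15 = 84.
No other feasible combination does better.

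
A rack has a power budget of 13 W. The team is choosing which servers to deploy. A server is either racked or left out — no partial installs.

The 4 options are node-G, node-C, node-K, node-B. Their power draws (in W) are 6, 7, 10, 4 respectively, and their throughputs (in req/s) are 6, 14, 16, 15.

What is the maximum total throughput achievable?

29

Allowing fractional choices, the relaxed optimum would be about 32.2, but servers are indivisible.
node-C + node-B: power draw 7 + 4 = 11 ≤ 13, throughput 14 + 15 = 29.
node-G + node-B: power draw 6 + 4 = 10 ≤ 13, throughput 6 + 15 = 21.
Best is node-C and node-B with total throughput 29.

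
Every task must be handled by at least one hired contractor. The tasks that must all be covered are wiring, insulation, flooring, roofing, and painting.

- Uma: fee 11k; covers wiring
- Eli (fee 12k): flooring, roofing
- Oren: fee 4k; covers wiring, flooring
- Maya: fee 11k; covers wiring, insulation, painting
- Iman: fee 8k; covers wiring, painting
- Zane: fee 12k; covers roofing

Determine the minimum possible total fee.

23

This is an integer covering problem.
Choose Eli and Maya: together they cover wiring, insulation, flooring, roofing, painting — every task.
Total fee: 12 + 11 = 23.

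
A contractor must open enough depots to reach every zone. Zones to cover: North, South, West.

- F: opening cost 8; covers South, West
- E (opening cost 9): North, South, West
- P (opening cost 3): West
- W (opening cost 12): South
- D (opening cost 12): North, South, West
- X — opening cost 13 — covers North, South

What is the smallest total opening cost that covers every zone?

E alone covers North, South, West — every zone.
Total opening cost: 9.
No cover costs less than 9.

9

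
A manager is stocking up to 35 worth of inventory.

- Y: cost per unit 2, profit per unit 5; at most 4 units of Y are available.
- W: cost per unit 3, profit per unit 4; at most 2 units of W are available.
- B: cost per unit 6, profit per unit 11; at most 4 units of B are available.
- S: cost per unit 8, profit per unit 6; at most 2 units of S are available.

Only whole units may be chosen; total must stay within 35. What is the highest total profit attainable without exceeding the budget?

Take 4×Y, 1×W, and 4×B: cost 35 ≤ 35, profit 4·5 + 1·4 + 4·11 = 68.
Y has the best ratio (5/2) and is taken to its limit of 4; remaining capacity is filled optimally with the others.

68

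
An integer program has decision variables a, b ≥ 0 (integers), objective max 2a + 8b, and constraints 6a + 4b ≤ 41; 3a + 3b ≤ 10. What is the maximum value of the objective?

(a,b)=(0,3) is feasible, giving 24.
(a,b)=(1,2) is feasible, giving 18.
(a,b)=(0,2) is feasible, giving 16.
The best lattice point is (0,3), giving 24.

24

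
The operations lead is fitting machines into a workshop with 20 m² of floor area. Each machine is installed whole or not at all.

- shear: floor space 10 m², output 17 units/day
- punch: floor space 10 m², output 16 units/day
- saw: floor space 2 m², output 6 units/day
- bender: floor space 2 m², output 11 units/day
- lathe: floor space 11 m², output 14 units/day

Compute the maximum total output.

34

Take shear, saw, and bender: floor space 10 + 2 + 2 = 14 ≤ 20, output 17 + 6 + 11 = 34.
No other feasible combination does better.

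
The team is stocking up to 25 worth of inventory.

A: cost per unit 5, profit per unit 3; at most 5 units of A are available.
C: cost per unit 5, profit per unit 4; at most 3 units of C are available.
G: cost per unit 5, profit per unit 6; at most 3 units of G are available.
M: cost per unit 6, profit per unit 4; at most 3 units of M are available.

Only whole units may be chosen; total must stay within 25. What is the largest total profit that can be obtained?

26

G has the best ratio (6/5); taking only G gives at most 3×6 = 18 (stopped by the supply cap of 3).
Mixing does better — 2×C and 3×G: cost 25 ≤ 25, profit 2·4 + 3·6 = 26.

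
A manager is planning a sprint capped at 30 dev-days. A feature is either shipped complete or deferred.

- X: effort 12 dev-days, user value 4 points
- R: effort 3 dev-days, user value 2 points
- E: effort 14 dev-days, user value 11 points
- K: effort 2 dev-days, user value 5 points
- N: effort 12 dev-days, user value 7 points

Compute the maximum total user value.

X + E + K: effort 12 + 14 + 2 = 28 ≤ 30, user value 4 + 11 + 5 = 20.
E + K + N: effort 14 + 2 + 12 = 28 ≤ 30, user value 11 + 5 + 7 = 23.
Best is E, K, and N with total user value 23.

23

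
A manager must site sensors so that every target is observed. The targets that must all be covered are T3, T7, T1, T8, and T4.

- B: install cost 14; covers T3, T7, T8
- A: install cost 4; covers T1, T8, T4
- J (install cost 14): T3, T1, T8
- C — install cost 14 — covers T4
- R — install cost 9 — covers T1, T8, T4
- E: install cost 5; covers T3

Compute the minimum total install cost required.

The greedy cost-per-new-target heuristic would pick A, E, and B for 23, but a cheaper cover exists.
Choose B and A: together they cover T3, T7, T1, T8, T4 — every target.
Total install cost: 14 + 4 = 18.
No cover costs less than 18.

18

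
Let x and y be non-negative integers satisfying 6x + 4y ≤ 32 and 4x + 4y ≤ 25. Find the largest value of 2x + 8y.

Relaxing integrality, the LP optimum is 50.00 at (x,y) = (0, 6.25), which is not an integer point.
(x,y)=(0,6) is feasible, giving 48.
(x,y)=(1,5) is feasible, giving 42.
(x,y)=(0,5) is feasible, giving 40.
No feasible integer point exceeds 48.

48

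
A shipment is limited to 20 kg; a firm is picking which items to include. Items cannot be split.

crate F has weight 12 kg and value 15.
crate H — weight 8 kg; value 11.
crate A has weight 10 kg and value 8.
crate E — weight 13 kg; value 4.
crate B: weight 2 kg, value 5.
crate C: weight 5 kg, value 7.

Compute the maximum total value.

27

Allowing fractional choices, the relaxed optimum would be about 29.2, but items are indivisible.
crate F + crate H: weight 12 + 8 = 20 ≤ 20, value 15 + 11 = 26.
crate F + crate B + crate C: weight 12 + 2 + 5 = 19 ≤ 20, value 15 + 5 + 7 = 27.
crate H + crate A + crate B: weight 8 + 10 + 2 = 20 ≤ 20, value 11 + 8 + 5 = 24.
Best is crate F, crate B, and crate C with total value 27.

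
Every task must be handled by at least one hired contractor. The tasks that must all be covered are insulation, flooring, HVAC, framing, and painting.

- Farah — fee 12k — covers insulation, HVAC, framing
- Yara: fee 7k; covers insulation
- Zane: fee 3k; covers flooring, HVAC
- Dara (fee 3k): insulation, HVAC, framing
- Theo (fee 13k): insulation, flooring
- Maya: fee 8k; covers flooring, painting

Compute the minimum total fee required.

11

This is a weighted set-cover instance.
The greedy cost-per-new-task heuristic would pick Dara, Zane, and Maya for 14, but a cheaper cover exists.
Choose Dara and Maya: together they cover insulation, flooring, HVAC, framing, painting — every task.
Total fee: 3 + 8 = 11.
No cover costs less than 11.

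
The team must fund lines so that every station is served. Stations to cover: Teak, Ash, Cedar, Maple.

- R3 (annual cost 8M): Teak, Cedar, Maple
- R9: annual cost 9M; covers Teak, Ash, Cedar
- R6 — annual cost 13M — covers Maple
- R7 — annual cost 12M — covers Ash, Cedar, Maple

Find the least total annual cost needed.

17

Choose R3 and R9: together they cover Teak, Ash, Cedar, Maple — every station.
Total annual cost: 8 + 9 = 17.
No cover costs less than 17.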